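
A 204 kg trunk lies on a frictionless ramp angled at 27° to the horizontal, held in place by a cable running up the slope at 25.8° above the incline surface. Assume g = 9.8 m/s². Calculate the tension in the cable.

T ≈ 1010 N

Take axes along and perpendicular to the incline. Weight components: W sin 27° = 907.6 N down-slope, W cos 27° = 1781 N into the surface.
Along incline: T cos 25.8° = W sin 27° → T = 1008 N.
Perpendicular: N = W cos 27° − T sin 25.8° = 1343 N.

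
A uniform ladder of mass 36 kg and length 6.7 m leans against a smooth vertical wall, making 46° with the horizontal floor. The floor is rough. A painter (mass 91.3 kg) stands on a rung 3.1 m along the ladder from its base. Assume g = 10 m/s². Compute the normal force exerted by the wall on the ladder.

N_wall ≈ 582 N

Torques about the foot: N_wall · 6.7 sin 46° = 36×10×3.35 cos 46° + 91.3×10×3.1 cos 46° → N_wall = 581.76 N.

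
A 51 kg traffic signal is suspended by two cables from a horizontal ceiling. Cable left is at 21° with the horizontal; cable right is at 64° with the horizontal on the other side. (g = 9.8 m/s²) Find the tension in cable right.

Weight W = 51 × 9.8 = 499.8 N acts straight down.
Horizontal: T_left cos 21° = T_right cos 64°  →  T_left = 0.4696 T_right.
Vertical: T_left sin 21° + T_right sin 64° = 499.8.
Substituting the horizontal relation into the vertical equation gives 1.067 T_right = 499.8, so T_right = 468.4 N.

T_right ≈ 468 N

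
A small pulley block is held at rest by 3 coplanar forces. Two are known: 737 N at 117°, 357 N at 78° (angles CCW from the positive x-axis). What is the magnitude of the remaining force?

F ≈ 1040 N

Sum the known components: ΣF_x = -260.4 N, ΣF_y = 1006 N.
For equilibrium the remaining force must supply (−ΣF_x, −ΣF_y) = (260.4, -1006) N.
Magnitude = √((260.4)² + (-1006)²) = 1039 N; direction = atan2(-1006, 260.4) = 284.5°.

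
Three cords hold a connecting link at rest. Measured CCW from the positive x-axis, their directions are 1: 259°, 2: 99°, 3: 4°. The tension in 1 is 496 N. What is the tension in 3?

Resolve: ΣF_x = 496 cos 259° + T_2 cos 99° + T_3 cos 4° = 0.
        ΣF_y = 496 sin 259° + T_2 sin 99° + T_3 sin 4° = 0.
The known terms sum to (-94.64, -486.9) N, so -0.1564 T_2 + 0.9976 T_3 = 94.64 and 0.9877 T_2 + 0.0698 T_3 = 486.9.
Solving simultaneously: T_2 = 480.9 N, T_3 = 170.3 N.

T_3 ≈ 170 N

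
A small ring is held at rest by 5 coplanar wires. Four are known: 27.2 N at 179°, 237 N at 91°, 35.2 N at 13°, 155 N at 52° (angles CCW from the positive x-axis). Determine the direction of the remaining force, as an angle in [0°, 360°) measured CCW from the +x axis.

θ ≈ 255°

Sum the known components: ΣF_x = 98.39 N, ΣF_y = 367.5 N.
For equilibrium the remaining force must supply (−ΣF_x, −ΣF_y) = (-98.39, -367.5) N.
Magnitude = √((-98.39)² + (-367.5)²) = 380.4 N; direction = atan2(-367.5, -98.39) = 255.0°.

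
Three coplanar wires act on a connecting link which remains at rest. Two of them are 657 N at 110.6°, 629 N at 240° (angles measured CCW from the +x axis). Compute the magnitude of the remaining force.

F ≈ 550 N

Sum the known components: ΣF_x = -545.7 N, ΣF_y = 70.26 N.
For equilibrium the remaining force must supply (−ΣF_x, −ΣF_y) = (545.7, -70.26) N.
Magnitude = √((545.7)² + (-70.26)²) = 550.2 N; direction = atan2(-70.26, 545.7) = 352.7°.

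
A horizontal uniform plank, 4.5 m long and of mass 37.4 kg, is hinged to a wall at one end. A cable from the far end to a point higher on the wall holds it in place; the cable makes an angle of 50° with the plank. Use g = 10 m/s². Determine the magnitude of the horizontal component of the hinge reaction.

H_x ≈ 157 N

Take torques about the hinge: T sin 50° · 4.5 = 37.4×10×2.25 = 841.5 N·m.
So T = 841.5 / (0.7660 × 4.5) = 244.11 N.
ΣF_x = 0: H_x = T cos 50° = 156.91 N.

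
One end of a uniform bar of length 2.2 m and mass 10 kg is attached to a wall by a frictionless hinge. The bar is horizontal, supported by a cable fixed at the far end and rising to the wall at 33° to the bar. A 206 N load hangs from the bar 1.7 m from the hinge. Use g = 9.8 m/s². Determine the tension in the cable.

Take torques about the hinge: T sin 33° · 2.2 = 10×9.8×1.1 + 206×1.7 = 458 N·m.
So T = 458 / (0.5446 × 2.2) = 382.24 N.

T ≈ 382 N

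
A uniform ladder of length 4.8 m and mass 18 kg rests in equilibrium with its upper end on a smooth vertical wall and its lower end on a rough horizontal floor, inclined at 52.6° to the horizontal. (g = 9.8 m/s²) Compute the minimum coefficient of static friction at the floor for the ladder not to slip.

ΣF_y = 0: N_floor = 18×9.8 = 176.4 N.
Torques about the foot: N_wall · 4.8 sin 52.6° = 18×9.8×2.4 cos 52.6° → N_wall = 67.434 N.
ΣF_x = 0: f_floor = N_wall = 67.434 N.
μ_min = f_floor / N_floor = 67.434 / 176.4 = 0.3823.

μ_min ≈ 0.382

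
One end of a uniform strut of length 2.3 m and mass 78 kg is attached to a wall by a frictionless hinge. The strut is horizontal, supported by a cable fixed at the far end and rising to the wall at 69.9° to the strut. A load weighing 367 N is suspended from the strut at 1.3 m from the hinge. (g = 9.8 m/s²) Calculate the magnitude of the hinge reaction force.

Take torques about the hinge: T sin 69.9° · 2.3 = 78×9.8×1.15 + 367×1.3 = 1356.2 N·m.
So T = 1356.2 / (0.9391 × 2.3) = 627.88 N.
ΣF_x = 0: H_x = T cos 69.9° = 215.78 N.
ΣF_y = 0: H_y = (78×9.8 + 367) − T sin 69.9° = 1131.4 − 589.63 = 541.77 N.
|H| = √(H_x² + H_y²) = √((215.78)² + (541.77)²) = 583.15 N.

|H| ≈ 583 N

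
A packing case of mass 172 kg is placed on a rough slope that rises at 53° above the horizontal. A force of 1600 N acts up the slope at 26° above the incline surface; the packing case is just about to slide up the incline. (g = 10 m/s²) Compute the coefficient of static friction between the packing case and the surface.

μ ≈ 0.193

On the verge of sliding up the incline, friction is at its maximum μN and acts down the slope.
Perpendicular to incline: N = W cos 53° − P sin 26° = 1035 − 701.4 = 333.7 N.
Along incline: P cos 26° − μN = W sin 53° → μ = −(W sin 53° − P cos 26°) / N = 0.193.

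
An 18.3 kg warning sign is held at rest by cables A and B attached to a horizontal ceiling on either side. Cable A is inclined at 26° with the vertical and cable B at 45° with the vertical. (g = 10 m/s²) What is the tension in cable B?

T_B ≈ 84.8 N

Angles from the horizontal: cable A is 90° − 26° = 64°, cable B is 90° − 45° = 45°.
Weight W = 18.3 × 10 = 183 N acts straight down.
Horizontal: T_A cos 64° = T_B cos 45°  →  T_A = 1.613 T_B.
Vertical: T_A sin 64° + T_B sin 45° = 183.
Substituting the horizontal relation into the vertical equation gives 2.157 T_B = 183, so T_B = 84.84 N.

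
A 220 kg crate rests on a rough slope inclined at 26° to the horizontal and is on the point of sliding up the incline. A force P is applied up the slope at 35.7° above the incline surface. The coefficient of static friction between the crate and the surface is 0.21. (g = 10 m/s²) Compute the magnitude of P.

P ≈ 1480 N

On the verge of sliding up the incline, friction equals μN and acts down the slope.
Perpendicular: N + P sin 35.7° = W cos 26° = 1977 N.
Along incline: P cos 35.7° = W sin 26° + μN  with W sin 26° = 964.4 N.
Solving the pair for P and N: P = 1476 N, N = 1116 N (and f = μN = 234.3 N).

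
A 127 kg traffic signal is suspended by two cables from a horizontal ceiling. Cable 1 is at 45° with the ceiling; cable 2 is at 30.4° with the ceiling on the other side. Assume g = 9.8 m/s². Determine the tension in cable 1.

T_1 ≈ 1110 N

Weight W = 127 × 9.8 = 1245 N acts straight down.
Horizontal: T_1 cos 45° = T_2 cos 30.4°  →  T_2 = 0.8198 T_1.
Vertical: T_1 sin 45° + T_2 sin 30.4° = 1245.
Substituting the horizontal relation into the vertical equation gives 1.122 T_1 = 1245, so T_1 = 1109 N.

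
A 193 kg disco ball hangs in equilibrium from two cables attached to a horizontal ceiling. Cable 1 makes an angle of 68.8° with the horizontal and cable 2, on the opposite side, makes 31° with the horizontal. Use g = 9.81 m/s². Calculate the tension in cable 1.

T_1 ≈ 1650 N

Weight W = 193 × 9.81 = 1893 N acts straight down.
Horizontal: T_1 cos 68.8° = T_2 cos 31°  →  T_2 = 0.4219 T_1.
Vertical: T_1 sin 68.8° + T_2 sin 31° = 1893.
Substituting the horizontal relation into the vertical equation gives 1.15 T_1 = 1893, so T_1 = 1647 N.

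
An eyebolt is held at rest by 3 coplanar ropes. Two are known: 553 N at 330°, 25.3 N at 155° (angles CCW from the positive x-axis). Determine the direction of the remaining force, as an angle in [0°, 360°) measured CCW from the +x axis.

θ ≈ 150°

Sum the known components: ΣF_x = 456 N, ΣF_y = -265.8 N.
For equilibrium the remaining force must supply (−ΣF_x, −ΣF_y) = (-456, 265.8) N.
Magnitude = √((-456)² + (265.8)²) = 527.8 N; direction = atan2(265.8, -456) = 149.8°.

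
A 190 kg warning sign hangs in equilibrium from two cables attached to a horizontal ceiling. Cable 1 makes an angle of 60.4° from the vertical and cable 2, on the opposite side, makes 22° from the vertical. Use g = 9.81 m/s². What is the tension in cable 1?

T_1 ≈ 704 N

Angles from the horizontal: cable 1 is 90° − 60.4° = 29.6°, cable 2 is 90° − 22° = 68°.
Weight W = 190 × 9.81 = 1864 N acts straight down.
Horizontal: T_1 cos 29.6° = T_2 cos 68°  →  T_2 = 2.321 T_1.
Vertical: T_1 sin 29.6° + T_2 sin 68° = 1864.
Substituting the horizontal relation into the vertical equation gives 2.646 T_1 = 1864, so T_1 = 704.4 N.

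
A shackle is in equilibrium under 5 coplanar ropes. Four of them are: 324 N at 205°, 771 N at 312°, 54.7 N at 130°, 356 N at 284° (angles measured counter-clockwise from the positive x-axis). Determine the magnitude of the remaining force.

F ≈ 1050 N

Sum the known components: ΣF_x = 273.2 N, ΣF_y = -1013 N.
For equilibrium the remaining force must supply (−ΣF_x, −ΣF_y) = (-273.2, 1013) N.
Magnitude = √((-273.2)² + (1013)²) = 1050 N; direction = atan2(1013, -273.2) = 105.1°.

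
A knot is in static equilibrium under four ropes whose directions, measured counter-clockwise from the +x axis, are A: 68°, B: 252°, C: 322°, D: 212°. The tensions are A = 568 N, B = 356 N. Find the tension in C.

T_C ≈ 112 N

Resolve: ΣF_x = 568 cos 68° + 356 cos 252° + T_C cos 322° + T_D cos 212° = 0.
        ΣF_y = 568 sin 68° + 356 sin 252° + T_C sin 322° + T_D sin 212° = 0.
The known terms sum to (102.8, 188.1) N, so 0.7880 T_C − 0.8480 T_D = -102.8 and -0.6157 T_C − 0.5299 T_D = -188.1.
Solving simultaneously: T_C = 111.8 N, T_D = 225 N.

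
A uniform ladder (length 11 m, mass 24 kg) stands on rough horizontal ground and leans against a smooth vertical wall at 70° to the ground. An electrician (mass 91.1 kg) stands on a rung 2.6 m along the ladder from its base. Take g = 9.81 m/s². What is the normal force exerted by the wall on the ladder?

N_wall ≈ 120 N

Torques about the foot: N_wall · 11 sin 70° = 24×9.81×5.5 cos 70° + 91.1×9.81×2.6 cos 70° → N_wall = 119.73 N.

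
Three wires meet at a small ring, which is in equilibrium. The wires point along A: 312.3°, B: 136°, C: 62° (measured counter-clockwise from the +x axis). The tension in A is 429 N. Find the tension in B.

T_B ≈ 420 N

Resolve: ΣF_x = 429 cos 312.3° + T_B cos 136° + T_C cos 62° = 0.
        ΣF_y = 429 sin 312.3° + T_B sin 136° + T_C sin 62° = 0.
The known terms sum to (288.7, -317.3) N, so -0.7193 T_B + 0.4695 T_C = -288.7 and 0.6947 T_B + 0.8829 T_C = 317.3.
Solving simultaneously: T_B = 420.2 N, T_C = 28.80 N.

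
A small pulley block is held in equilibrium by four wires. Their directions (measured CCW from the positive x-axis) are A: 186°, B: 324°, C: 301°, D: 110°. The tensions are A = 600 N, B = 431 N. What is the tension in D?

T_D ≈ 1970 N

Resolve: ΣF_x = 600 cos 186° + 431 cos 324° + T_C cos 301° + T_D cos 110° = 0.
        ΣF_y = 600 sin 186° + 431 sin 324° + T_C sin 301° + T_D sin 110° = 0.
The known terms sum to (-248, -316.1) N, so 0.5150 T_C − 0.3420 T_D = 248 and -0.8572 T_C + 0.9397 T_D = 316.1.
Solving simultaneously: T_C = 1788 N, T_D = 1967 N.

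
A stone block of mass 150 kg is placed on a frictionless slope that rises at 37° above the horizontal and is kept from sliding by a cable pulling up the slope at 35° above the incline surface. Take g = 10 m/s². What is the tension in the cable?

T ≈ 1100 N

Take axes along and perpendicular to the incline. Weight components: W sin 37° = 902.7 N down-slope, W cos 37° = 1198 N into the surface.
Along incline: T cos 35° = W sin 37° → T = 1102 N.
Perpendicular: N = W cos 37° − T sin 35° = 565.9 N.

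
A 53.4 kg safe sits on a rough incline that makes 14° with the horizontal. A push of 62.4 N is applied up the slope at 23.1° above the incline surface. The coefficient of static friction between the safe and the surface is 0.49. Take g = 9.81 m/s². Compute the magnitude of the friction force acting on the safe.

f ≈ 69.3 N

Axes along / perpendicular to the incline. W sin 14° = 126.7 N down-slope; W cos 14° = 508.3 N into the surface.
Perpendicular: N = W cos 14° − P sin 23.1° = 508.3 − 24.48 = 483.8 N.
Along incline: P cos 23.1° + f = W sin 14° (friction acts up-slope) → f = 126.7 − 57.4 = 69.33 N.
|f| = 69.33 N ≤ μN = 237.1 N, so the safe is indeed static.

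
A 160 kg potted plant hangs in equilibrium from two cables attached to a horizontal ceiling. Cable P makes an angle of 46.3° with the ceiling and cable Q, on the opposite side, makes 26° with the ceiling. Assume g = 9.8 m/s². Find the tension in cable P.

Weight W = 160 × 9.8 = 1568 N acts straight down.
Horizontal: T_P cos 46.3° = T_Q cos 26°  →  T_Q = 0.7687 T_P.
Vertical: T_P sin 46.3° + T_Q sin 26° = 1568.
Substituting the horizontal relation into the vertical equation gives 1.06 T_P = 1568, so T_P = 1479 N.

T_P ≈ 1480 N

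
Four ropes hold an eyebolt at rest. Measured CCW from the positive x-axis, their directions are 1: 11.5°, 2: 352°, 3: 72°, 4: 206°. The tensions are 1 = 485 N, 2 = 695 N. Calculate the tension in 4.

T_4 ≈ 1540 N

Resolve: ΣF_x = 485 cos 11.5° + 695 cos 352° + T_3 cos 72° + T_4 cos 206° = 0.
        ΣF_y = 485 sin 11.5° + 695 sin 352° + T_3 sin 72° + T_4 sin 206° = 0.
The known terms sum to (1163, -0.03186) N, so 0.3090 T_3 − 0.8988 T_4 = -1163 and 0.9511 T_3 − 0.4384 T_4 = 0.03186.
Solving simultaneously: T_3 = 709.1 N, T_4 = 1538 N.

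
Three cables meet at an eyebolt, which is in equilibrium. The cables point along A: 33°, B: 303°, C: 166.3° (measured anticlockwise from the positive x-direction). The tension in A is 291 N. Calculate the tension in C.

T_C ≈ 424 N

Resolve: ΣF_x = 291 cos 33° + T_B cos 303° + T_C cos 166.3° = 0.
        ΣF_y = 291 sin 33° + T_B sin 303° + T_C sin 166.3° = 0.
The known terms sum to (244.1, 158.5) N, so 0.5446 T_B − 0.9715 T_C = -244.1 and -0.8387 T_B + 0.2368 T_C = -158.5.
Solving simultaneously: T_B = 308.8 N, T_C = 424.3 N.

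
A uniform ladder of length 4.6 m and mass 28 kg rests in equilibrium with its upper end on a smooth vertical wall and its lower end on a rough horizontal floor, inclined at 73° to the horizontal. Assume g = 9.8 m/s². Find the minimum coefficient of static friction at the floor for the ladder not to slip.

μ_min ≈ 0.153

ΣF_y = 0: N_floor = 28×9.8 = 274.4 N.
Torques about the foot: N_wall · 4.6 sin 73° = 28×9.8×2.3 cos 73° → N_wall = 41.946 N.
ΣF_x = 0: f_floor = N_wall = 41.946 N.
μ_min = f_floor / N_floor = 41.946 / 274.4 = 0.1529.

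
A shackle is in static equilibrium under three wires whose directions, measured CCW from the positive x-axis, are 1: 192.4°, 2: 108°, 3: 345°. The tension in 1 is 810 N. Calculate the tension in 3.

T_3 ≈ 961 N

Resolve: ΣF_x = 810 cos 192.4° + T_2 cos 108° + T_3 cos 345° = 0.
        ΣF_y = 810 sin 192.4° + T_2 sin 108° + T_3 sin 345° = 0.
The known terms sum to (-791.1, -173.9) N, so -0.3090 T_2 + 0.9659 T_3 = 791.1 and 0.9511 T_2 − 0.2588 T_3 = 173.9.
Solving simultaneously: T_2 = 444.5 N, T_3 = 961.2 N.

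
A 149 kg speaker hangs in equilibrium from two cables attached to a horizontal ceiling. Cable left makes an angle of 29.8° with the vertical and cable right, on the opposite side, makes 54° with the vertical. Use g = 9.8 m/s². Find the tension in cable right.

Angles from the horizontal: cable left is 90° − 29.8° = 60.2°, cable right is 90° − 54° = 36°.
Weight W = 149 × 9.8 = 1460 N acts straight down.
Horizontal: T_left cos 60.2° = T_right cos 36°  →  T_left = 1.628 T_right.
Vertical: T_left sin 60.2° + T_right sin 36° = 1460.
Substituting the horizontal relation into the vertical equation gives 2 T_right = 1460, so T_right = 730 N.

T_right ≈ 730 N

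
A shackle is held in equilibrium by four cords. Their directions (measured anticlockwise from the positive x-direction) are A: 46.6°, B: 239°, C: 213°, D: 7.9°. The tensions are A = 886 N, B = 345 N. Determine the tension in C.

T_C ≈ 673 N

Resolve: ΣF_x = 886 cos 46.6° + 345 cos 239° + T_C cos 213° + T_D cos 7.9° = 0.
        ΣF_y = 886 sin 46.6° + 345 sin 239° + T_C sin 213° + T_D sin 7.9° = 0.
The known terms sum to (431.1, 348) N, so -0.8387 T_C + 0.9905 T_D = -431.1 and -0.5446 T_C + 0.1374 T_D = -348.
Solving simultaneously: T_C = 673 N, T_D = 134.6 N.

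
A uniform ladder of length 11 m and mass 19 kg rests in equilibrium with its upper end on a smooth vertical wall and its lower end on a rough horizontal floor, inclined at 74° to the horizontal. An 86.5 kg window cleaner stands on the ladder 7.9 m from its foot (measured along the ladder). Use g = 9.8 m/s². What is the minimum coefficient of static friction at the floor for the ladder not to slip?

μ_min ≈ 0.195

ΣF_y = 0: N_floor = 19×9.8 + 86.5×9.8 = 1033.9 N.
Torques about the foot: N_wall · 11 sin 74° = 19×9.8×5.5 cos 74° + 86.5×9.8×7.9 cos 74° → N_wall = 201.27 N.
ΣF_x = 0: f_floor = N_wall = 201.27 N.
μ_min = f_floor / N_floor = 201.27 / 1033.9 = 0.1947.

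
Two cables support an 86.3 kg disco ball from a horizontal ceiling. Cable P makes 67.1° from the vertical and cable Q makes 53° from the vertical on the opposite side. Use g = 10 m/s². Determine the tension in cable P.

T_P ≈ 797 N

Angles from the horizontal: cable P is 90° − 67.1° = 22.9°, cable Q is 90° − 53° = 37°.
Weight W = 86.3 × 10 = 863 N acts straight down.
Horizontal: T_P cos 22.9° = T_Q cos 37°  →  T_Q = 1.153 T_P.
Vertical: T_P sin 22.9° + T_Q sin 37° = 863.
Substituting the horizontal relation into the vertical equation gives 1.083 T_P = 863, so T_P = 796.6 N.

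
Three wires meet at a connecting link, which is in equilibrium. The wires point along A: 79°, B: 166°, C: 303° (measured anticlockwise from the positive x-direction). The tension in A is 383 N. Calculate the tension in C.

Resolve: ΣF_x = 383 cos 79° + T_B cos 166° + T_C cos 303° = 0.
        ΣF_y = 383 sin 79° + T_B sin 166° + T_C sin 303° = 0.
The known terms sum to (73.08, 376) N, so -0.9703 T_B + 0.5446 T_C = -73.08 and 0.2419 T_B − 0.8387 T_C = -376.
Solving simultaneously: T_B = 390.1 N, T_C = 560.8 N.

T_C ≈ 561 N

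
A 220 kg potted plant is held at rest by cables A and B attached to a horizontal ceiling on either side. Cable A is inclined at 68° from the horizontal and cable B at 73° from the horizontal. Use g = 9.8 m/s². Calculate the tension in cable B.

Weight W = 220 × 9.8 = 2156 N acts straight down.
Horizontal: T_A cos 68° = T_B cos 73°  →  T_A = 0.7805 T_B.
Vertical: T_A sin 68° + T_B sin 73° = 2156.
Substituting the horizontal relation into the vertical equation gives 1.68 T_B = 2156, so T_B = 1283 N.

T_B ≈ 1280 N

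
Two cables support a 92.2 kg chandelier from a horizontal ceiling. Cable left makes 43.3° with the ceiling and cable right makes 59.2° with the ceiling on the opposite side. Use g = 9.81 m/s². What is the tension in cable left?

T_left ≈ 474 N

Weight W = 92.2 × 9.81 = 904.5 N acts straight down.
Horizontal: T_left cos 43.3° = T_right cos 59.2°  →  T_right = 1.421 T_left.
Vertical: T_left sin 43.3° + T_right sin 59.2° = 904.5.
Substituting the horizontal relation into the vertical equation gives 1.907 T_left = 904.5, so T_left = 474.4 N.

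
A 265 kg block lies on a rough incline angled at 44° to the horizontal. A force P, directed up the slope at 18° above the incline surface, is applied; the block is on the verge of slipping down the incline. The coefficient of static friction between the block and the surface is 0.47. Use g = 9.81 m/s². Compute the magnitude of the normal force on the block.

N ≈ 1510 N

On the verge of sliding down the incline, friction equals μN and acts up the slope.
Perpendicular: N + P sin 18° = W cos 44° = 1870 N.
Along incline: P cos 18° + μN = W sin 44° with W sin 44° = 1806 N.
Solving the pair for P and N: P = 1150 N, N = 1515 N (and f = μN = 711.8 N).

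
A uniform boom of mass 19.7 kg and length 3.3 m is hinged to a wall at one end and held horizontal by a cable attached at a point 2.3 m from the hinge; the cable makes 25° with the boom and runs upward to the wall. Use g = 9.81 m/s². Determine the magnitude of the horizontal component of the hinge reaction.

H_x ≈ 297 N

Take torques about the hinge: T sin 25° · 2.3 = 19.7×9.81×1.65 = 318.87 N·m.
So T = 318.87 / (0.4226 × 2.3) = 328.05 N.
ΣF_x = 0: H_x = T cos 25° = 297.32 N.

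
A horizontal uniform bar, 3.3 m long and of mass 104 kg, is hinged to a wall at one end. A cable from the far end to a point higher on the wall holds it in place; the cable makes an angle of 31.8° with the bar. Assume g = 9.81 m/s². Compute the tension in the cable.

Take torques about the hinge: T sin 31.8° · 3.3 = 104×9.81×1.65 = 1683.4 N·m.
So T = 1683.4 / (0.5270 × 3.3) = 968.05 N.

T ≈ 968 N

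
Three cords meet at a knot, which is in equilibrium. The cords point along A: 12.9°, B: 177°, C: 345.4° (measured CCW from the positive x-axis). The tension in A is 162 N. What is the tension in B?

Resolve: ΣF_x = 162 cos 12.9° + T_B cos 177° + T_C cos 345.4° = 0.
        ΣF_y = 162 sin 12.9° + T_B sin 177° + T_C sin 345.4° = 0.
The known terms sum to (157.9, 36.17) N, so -0.9986 T_B + 0.9677 T_C = -157.9 and 0.0523 T_B − 0.2521 T_C = -36.17.
Solving simultaneously: T_B = 372 N, T_C = 220.7 N.

T_B ≈ 372 N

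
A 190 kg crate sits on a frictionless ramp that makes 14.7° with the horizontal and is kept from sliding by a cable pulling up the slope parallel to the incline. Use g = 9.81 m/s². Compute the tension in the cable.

Take axes along and perpendicular to the incline. Weight components: W sin 14.7° = 473 N down-slope, W cos 14.7° = 1803 N into the surface.
Along incline: T cos 0° = W sin 14.7° → T = 473 N.
Perpendicular: N = W cos 14.7° − T sin 0° = 1803 N.

T ≈ 473 N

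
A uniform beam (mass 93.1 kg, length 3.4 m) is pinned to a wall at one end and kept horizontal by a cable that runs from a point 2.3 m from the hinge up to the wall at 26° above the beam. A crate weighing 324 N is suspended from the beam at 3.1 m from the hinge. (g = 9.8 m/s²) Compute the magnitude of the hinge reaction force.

|H| ≈ 2280 N

Take torques about the hinge: T sin 26° · 2.3 = 93.1×9.8×1.7 + 324×3.1 = 2555.4 N·m.
So T = 2555.4 / (0.4384 × 2.3) = 2534.5 N.
ΣF_x = 0: H_x = T cos 26° = 2278 N.
ΣF_y = 0: H_y = (93.1×9.8 + 324) − T sin 26° = 1236.4 − 1111.1 = 125.32 N.
|H| = √(H_x² + H_y²) = √((2278)² + (125.32)²) = 2281.5 N.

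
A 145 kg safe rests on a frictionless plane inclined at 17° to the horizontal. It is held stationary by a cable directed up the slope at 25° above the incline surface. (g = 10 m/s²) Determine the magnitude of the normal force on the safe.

N ≈ 1190 N

Take axes along and perpendicular to the incline. Weight components: W sin 17° = 423.9 N down-slope, W cos 17° = 1387 N into the surface.
Along incline: T cos 25° = W sin 17° → T = 467.8 N.
Perpendicular: N = W cos 17° − T sin 25° = 1189 N.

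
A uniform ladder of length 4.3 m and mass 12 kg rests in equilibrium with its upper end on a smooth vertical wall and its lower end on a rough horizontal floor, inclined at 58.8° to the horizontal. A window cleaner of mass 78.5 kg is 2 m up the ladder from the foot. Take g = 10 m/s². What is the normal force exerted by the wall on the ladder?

Torques about the foot: N_wall · 4.3 sin 58.8° = 12×10×2.15 cos 58.8° + 78.5×10×2 cos 58.8° → N_wall = 257.46 N.

N_wall ≈ 257 N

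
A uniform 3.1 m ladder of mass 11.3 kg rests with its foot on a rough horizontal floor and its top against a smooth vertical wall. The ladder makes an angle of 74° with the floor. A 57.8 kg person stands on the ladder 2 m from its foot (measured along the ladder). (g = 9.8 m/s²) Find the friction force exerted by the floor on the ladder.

f ≈ 121 N

Torques about the foot: N_wall · 3.1 sin 74° = 11.3×9.8×1.55 cos 74° + 57.8×9.8×2 cos 74° → N_wall = 120.67 N.
ΣF_x = 0: f_floor = N_wall = 120.67 N.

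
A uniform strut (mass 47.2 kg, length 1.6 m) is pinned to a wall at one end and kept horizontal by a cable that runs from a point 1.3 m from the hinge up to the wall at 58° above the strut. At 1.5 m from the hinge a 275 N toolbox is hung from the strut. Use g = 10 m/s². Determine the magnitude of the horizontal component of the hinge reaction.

H_x ≈ 380 N

Take torques about the hinge: T sin 58° · 1.3 = 47.2×10×0.8 + 275×1.5 = 790.1 N·m.
So T = 790.1 / (0.8480 × 1.3) = 716.67 N.
ΣF_x = 0: H_x = T cos 58° = 379.78 N.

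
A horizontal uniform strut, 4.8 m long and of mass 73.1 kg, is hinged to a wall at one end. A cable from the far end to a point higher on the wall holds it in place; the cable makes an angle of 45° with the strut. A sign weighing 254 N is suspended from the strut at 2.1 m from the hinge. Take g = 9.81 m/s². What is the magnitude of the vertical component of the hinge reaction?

Take torques about the hinge: T sin 45° · 4.8 = 73.1×9.81×2.4 + 254×2.1 = 2254.5 N·m.
So T = 2254.5 / (0.7071 × 4.8) = 664.23 N.
ΣF_y = 0: H_y = (73.1×9.81 + 254) − T sin 45° = 971.11 − 469.68 = 501.43 N.

|H_y| ≈ 501 N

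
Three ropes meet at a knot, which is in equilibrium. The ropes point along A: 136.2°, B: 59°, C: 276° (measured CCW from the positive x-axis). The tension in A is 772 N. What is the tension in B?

T_B ≈ 828 N

Resolve: ΣF_x = 772 cos 136.2° + T_B cos 59° + T_C cos 276° = 0.
        ΣF_y = 772 sin 136.2° + T_B sin 59° + T_C sin 276° = 0.
The known terms sum to (-557.2, 534.3) N, so 0.5150 T_B + 0.1045 T_C = 557.2 and 0.8572 T_B − 0.9945 T_C = -534.3.
Solving simultaneously: T_B = 828 N, T_C = 1251 N.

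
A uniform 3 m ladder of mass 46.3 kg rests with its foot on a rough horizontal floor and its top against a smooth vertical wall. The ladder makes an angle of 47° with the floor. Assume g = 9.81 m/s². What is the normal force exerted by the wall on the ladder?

Torques about the foot: N_wall · 3 sin 47° = 46.3×9.81×1.5 cos 47° → N_wall = 211.78 N.

N_wall ≈ 212 N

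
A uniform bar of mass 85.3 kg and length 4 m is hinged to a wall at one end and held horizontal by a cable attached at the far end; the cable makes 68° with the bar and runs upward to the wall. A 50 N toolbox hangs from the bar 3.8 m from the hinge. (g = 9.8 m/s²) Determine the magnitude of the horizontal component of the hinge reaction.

Take torques about the hinge: T sin 68° · 4 = 85.3×9.8×2 + 50×3.8 = 1861.9 N·m.
So T = 1861.9 / (0.9272 × 4) = 502.03 N.
ΣF_x = 0: H_x = T cos 68° = 188.06 N.

H_x ≈ 188 N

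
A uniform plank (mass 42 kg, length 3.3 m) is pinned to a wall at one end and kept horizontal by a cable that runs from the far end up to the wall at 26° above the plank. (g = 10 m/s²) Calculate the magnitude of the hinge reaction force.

Take torques about the hinge: T sin 26° · 3.3 = 42×10×1.65 = 693 N·m.
So T = 693 / (0.4384 × 3.3) = 479.05 N.
ΣF_x = 0: H_x = T cos 26° = 430.56 N.
ΣF_y = 0: H_y = (42×10) − T sin 26° = 420 − 210 = 210 N.
|H| = √(H_x² + H_y²) = √((430.56)² + (210)²) = 479.05 N.

|H| ≈ 479 N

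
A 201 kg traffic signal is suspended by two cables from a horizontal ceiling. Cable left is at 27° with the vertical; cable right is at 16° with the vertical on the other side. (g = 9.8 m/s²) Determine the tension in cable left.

Angles from the horizontal: cable left is 90° − 27° = 63°, cable right is 90° − 16° = 74°.
Weight W = 201 × 9.8 = 1970 N acts straight down.
Horizontal: T_left cos 63° = T_right cos 74°  →  T_right = 1.647 T_left.
Vertical: T_left sin 63° + T_right sin 74° = 1970.
Substituting the horizontal relation into the vertical equation gives 2.474 T_left = 1970, so T_left = 796.1 N.

T_left ≈ 796 N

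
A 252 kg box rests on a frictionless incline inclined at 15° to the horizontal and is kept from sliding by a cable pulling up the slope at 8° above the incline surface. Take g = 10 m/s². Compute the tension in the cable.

T ≈ 659 N

Take axes along and perpendicular to the incline. Weight components: W sin 15° = 652.2 N down-slope, W cos 15° = 2434 N into the surface.
Along incline: T cos 8° = W sin 15° → T = 658.6 N.
Perpendicular: N = W cos 15° − T sin 8° = 2342 N.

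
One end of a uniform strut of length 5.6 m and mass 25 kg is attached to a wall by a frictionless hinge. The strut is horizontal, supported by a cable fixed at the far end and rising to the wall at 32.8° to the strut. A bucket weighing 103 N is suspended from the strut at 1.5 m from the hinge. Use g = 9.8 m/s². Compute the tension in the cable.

Take torques about the hinge: T sin 32.8° · 5.6 = 25×9.8×2.8 + 103×1.5 = 840.5 N·m.
So T = 840.5 / (0.5417 × 5.6) = 277.07 N.

T ≈ 277 N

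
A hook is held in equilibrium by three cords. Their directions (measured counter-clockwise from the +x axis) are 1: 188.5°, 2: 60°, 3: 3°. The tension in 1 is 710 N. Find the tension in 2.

T_2 ≈ 81.1 N

Resolve: ΣF_x = 710 cos 188.5° + T_2 cos 60° + T_3 cos 3° = 0.
        ΣF_y = 710 sin 188.5° + T_2 sin 60° + T_3 sin 3° = 0.
The known terms sum to (-702.2, -104.9) N, so 0.5000 T_2 + 0.9986 T_3 = 702.2 and 0.8660 T_2 + 0.0523 T_3 = 104.9.
Solving simultaneously: T_2 = 81.14 N, T_3 = 662.5 N.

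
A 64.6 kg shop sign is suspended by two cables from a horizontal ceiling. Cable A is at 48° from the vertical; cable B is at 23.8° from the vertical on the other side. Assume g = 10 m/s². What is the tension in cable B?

T_B ≈ 505 N

Angles from the horizontal: cable A is 90° − 48° = 42°, cable B is 90° − 23.8° = 66.2°.
Weight W = 64.6 × 10 = 646 N acts straight down.
Horizontal: T_A cos 42° = T_B cos 66.2°  →  T_A = 0.543 T_B.
Vertical: T_A sin 42° + T_B sin 66.2° = 646.
Substituting the horizontal relation into the vertical equation gives 1.278 T_B = 646, so T_B = 505.4 N.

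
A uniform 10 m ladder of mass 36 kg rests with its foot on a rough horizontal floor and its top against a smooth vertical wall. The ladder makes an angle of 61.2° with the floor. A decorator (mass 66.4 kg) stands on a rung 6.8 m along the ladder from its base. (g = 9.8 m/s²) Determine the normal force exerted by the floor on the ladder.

N_floor ≈ 1000 N

ΣF_y = 0: N_floor = 36×9.8 + 66.4×9.8 = 1003.5 N.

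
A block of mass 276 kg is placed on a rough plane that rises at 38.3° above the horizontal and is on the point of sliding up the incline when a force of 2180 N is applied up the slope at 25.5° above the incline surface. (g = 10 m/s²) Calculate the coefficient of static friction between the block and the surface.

On the verge of sliding up the incline, friction is at its maximum μN and acts down the slope.
Perpendicular to incline: N = W cos 38.3° − P sin 25.5° = 2166 − 938.5 = 1227 N.
Along incline: P cos 25.5° − μN = W sin 38.3° → μ = −(W sin 38.3° − P cos 25.5°) / N = 0.2094.

μ ≈ 0.209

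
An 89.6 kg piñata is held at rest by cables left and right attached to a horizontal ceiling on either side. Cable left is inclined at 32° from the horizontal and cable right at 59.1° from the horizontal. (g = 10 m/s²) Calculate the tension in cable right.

T_right ≈ 760 N

Weight W = 89.6 × 10 = 896 N acts straight down.
Horizontal: T_left cos 32° = T_right cos 59.1°  →  T_left = 0.6056 T_right.
Vertical: T_left sin 32° + T_right sin 59.1° = 896.
Substituting the horizontal relation into the vertical equation gives 1.179 T_right = 896, so T_right = 760 N.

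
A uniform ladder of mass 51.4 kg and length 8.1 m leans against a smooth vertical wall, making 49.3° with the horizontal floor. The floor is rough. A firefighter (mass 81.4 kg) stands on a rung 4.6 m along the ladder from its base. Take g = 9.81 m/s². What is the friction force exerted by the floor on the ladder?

Torques about the foot: N_wall · 8.1 sin 49.3° = 51.4×9.81×4.05 cos 49.3° + 81.4×9.81×4.6 cos 49.3° → N_wall = 606.92 N.
ΣF_x = 0: f_floor = N_wall = 606.92 N.

f ≈ 607 N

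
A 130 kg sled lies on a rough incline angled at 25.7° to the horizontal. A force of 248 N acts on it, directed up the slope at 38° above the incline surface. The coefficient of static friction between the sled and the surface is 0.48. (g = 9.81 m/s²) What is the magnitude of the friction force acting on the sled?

f ≈ 358 N

Axes along / perpendicular to the incline. W sin 25.7° = 553 N down-slope; W cos 25.7° = 1149 N into the surface.
Perpendicular: N = W cos 25.7° − P sin 38° = 1149 − 152.7 = 996.5 N.
Along incline: P cos 38° + f = W sin 25.7° (friction acts up-slope) → f = 553 − 195.4 = 357.6 N.
|f| = 357.6 N ≤ μN = 478.3 N, so the sled is indeed static.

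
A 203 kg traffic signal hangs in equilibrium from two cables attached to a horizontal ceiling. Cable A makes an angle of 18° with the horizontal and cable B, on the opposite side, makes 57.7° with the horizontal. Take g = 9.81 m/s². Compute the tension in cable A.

Weight W = 203 × 9.81 = 1991 N acts straight down.
Horizontal: T_A cos 18° = T_B cos 57.7°  →  T_B = 1.78 T_A.
Vertical: T_A sin 18° + T_B sin 57.7° = 1991.
Substituting the horizontal relation into the vertical equation gives 1.813 T_A = 1991, so T_A = 1098 N.

T_A ≈ 1100 N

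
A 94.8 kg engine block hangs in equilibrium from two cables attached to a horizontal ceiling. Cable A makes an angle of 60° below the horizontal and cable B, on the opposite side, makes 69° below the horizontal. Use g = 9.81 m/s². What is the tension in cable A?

Weight W = 94.8 × 9.81 = 930 N acts straight down.
Horizontal: T_A cos 60° = T_B cos 69°  →  T_B = 1.395 T_A.
Vertical: T_A sin 60° + T_B sin 69° = 930.
Substituting the horizontal relation into the vertical equation gives 2.169 T_A = 930, so T_A = 428.8 N.

T_A ≈ 429 N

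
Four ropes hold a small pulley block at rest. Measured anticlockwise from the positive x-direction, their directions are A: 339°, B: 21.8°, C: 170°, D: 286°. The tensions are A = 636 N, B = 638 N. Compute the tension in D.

T_D ≈ 239 N

Resolve: ΣF_x = 636 cos 339° + 638 cos 21.8° + T_C cos 170° + T_D cos 286° = 0.
        ΣF_y = 636 sin 339° + 638 sin 21.8° + T_C sin 170° + T_D sin 286° = 0.
The known terms sum to (1186, 9.011) N, so -0.9848 T_C + 0.2756 T_D = -1186 and 0.1736 T_C − 0.9613 T_D = -9.011.
Solving simultaneously: T_C = 1271 N, T_D = 239 N.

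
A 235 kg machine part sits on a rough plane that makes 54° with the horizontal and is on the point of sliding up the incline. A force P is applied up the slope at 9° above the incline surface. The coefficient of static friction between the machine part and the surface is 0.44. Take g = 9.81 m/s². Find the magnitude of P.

P ≈ 2330 N

On the verge of sliding up the incline, friction equals μN and acts down the slope.
Perpendicular: N + P sin 9° = W cos 54° = 1355 N.
Along incline: P cos 9° = W sin 54° + μN  with W sin 54° = 1865 N.
Solving the pair for P and N: P = 2330 N, N = 990.6 N (and f = μN = 435.9 N).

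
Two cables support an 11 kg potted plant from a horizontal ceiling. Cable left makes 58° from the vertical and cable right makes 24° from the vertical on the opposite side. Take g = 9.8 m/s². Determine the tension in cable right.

T_right ≈ 92.3 N

Angles from the horizontal: cable left is 90° − 58° = 32°, cable right is 90° − 24° = 66°.
Weight W = 11 × 9.8 = 107.8 N acts straight down.
Horizontal: T_left cos 32° = T_right cos 66°  →  T_left = 0.4796 T_right.
Vertical: T_left sin 32° + T_right sin 66° = 107.8.
Substituting the horizontal relation into the vertical equation gives 1.168 T_right = 107.8, so T_right = 92.32 N.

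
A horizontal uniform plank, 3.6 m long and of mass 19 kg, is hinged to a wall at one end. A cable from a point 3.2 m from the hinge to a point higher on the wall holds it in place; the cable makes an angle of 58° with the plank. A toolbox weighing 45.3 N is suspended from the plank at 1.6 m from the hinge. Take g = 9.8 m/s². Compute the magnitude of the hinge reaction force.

Take torques about the hinge: T sin 58° · 3.2 = 19×9.8×1.8 + 45.3×1.6 = 407.64 N·m.
So T = 407.64 / (0.8480 × 3.2) = 150.21 N.
ΣF_x = 0: H_x = T cos 58° = 79.601 N.
ΣF_y = 0: H_y = (19×9.8 + 45.3) − T sin 58° = 231.5 − 127.39 = 104.11 N.
|H| = √(H_x² + H_y²) = √((79.601)² + (104.11)²) = 131.06 N.

|H| ≈ 131 N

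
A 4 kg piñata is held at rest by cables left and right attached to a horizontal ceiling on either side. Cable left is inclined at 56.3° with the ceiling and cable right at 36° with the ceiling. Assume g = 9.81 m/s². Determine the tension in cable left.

T_left ≈ 31.8 N

Weight W = 4 × 9.81 = 39.24 N acts straight down.
Horizontal: T_left cos 56.3° = T_right cos 36°  →  T_right = 0.6858 T_left.
Vertical: T_left sin 56.3° + T_right sin 36° = 39.24.
Substituting the horizontal relation into the vertical equation gives 1.235 T_left = 39.24, so T_left = 31.77 N.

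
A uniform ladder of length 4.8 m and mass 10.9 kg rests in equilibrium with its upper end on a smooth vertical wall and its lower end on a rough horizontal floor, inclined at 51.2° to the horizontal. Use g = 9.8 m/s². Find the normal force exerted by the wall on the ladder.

Torques about the foot: N_wall · 4.8 sin 51.2° = 10.9×9.8×2.4 cos 51.2° → N_wall = 42.943 N.

N_wall ≈ 42.9 N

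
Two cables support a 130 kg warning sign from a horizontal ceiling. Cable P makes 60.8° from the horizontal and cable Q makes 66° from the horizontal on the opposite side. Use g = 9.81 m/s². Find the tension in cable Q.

T_Q ≈ 777 N

Weight W = 130 × 9.81 = 1275 N acts straight down.
Horizontal: T_P cos 60.8° = T_Q cos 66°  →  T_P = 0.8337 T_Q.
Vertical: T_P sin 60.8° + T_Q sin 66° = 1275.
Substituting the horizontal relation into the vertical equation gives 1.641 T_Q = 1275, so T_Q = 777 N.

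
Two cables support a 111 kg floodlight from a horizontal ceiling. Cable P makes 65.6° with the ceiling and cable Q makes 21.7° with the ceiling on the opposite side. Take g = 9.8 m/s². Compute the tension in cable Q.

Weight W = 111 × 9.8 = 1088 N acts straight down.
Horizontal: T_P cos 65.6° = T_Q cos 21.7°  →  T_P = 2.249 T_Q.
Vertical: T_P sin 65.6° + T_Q sin 21.7° = 1088.
Substituting the horizontal relation into the vertical equation gives 2.418 T_Q = 1088, so T_Q = 449.9 N.

T_Q ≈ 450 N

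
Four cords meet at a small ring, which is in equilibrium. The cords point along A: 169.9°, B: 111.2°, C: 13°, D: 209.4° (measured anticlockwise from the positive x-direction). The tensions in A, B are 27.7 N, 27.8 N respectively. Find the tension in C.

Resolve: ΣF_x = 27.7 cos 169.9° + 27.8 cos 111.2° + T_C cos 13° + T_D cos 209.4° = 0.
        ΣF_y = 27.7 sin 169.9° + 27.8 sin 111.2° + T_C sin 13° + T_D sin 209.4° = 0.
The known terms sum to (-37.32, 30.78) N, so 0.9744 T_C − 0.8712 T_D = 37.32 and 0.2250 T_C − 0.4909 T_D = -30.78.
Solving simultaneously: T_C = 159.9 N, T_D = 135.9 N.

T_C ≈ 160 N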